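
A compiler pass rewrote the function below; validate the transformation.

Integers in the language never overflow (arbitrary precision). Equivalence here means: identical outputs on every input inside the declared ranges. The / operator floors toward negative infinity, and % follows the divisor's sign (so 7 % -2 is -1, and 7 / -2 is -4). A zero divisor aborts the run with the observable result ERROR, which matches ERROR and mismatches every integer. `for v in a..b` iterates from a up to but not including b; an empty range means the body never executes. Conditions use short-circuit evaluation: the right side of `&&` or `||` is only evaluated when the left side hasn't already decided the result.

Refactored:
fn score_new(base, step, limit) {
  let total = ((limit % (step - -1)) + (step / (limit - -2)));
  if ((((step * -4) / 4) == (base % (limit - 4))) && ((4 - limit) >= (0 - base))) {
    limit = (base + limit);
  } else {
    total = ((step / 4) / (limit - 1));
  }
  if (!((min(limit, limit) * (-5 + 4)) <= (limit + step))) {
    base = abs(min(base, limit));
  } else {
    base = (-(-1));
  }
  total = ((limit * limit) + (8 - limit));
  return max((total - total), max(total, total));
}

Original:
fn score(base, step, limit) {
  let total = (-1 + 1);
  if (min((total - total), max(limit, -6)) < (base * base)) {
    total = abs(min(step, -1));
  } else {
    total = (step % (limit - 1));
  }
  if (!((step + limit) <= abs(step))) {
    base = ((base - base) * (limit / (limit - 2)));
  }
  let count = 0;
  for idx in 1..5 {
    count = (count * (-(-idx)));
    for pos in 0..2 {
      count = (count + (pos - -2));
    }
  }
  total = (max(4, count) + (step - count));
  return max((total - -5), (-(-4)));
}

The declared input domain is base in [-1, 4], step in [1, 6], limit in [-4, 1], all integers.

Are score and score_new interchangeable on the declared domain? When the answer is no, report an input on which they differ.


Not equivalent: base=-1, step=1, limit=-4 separates them (6 vs 38).
score: total becomes 0; next (min((total - total), max(limit, -6)) < (base * base)) evaluates to true; next total becomes 1; next (!((step + limit) <= abs(step))) evaluates to false; next count becomes 0; next at idx=1:; next count becomes 0; next at pos=0:; next count becomes 2; next at pos=1:; next count becomes 5; next at idx=2:; next count becomes 10; next at pos=0:; next count becomes 12; next at pos=1:; next count becomes 15; next at idx=3:; next count becomes 45; next at pos=0:; next count becomes 47; next at pos=1:; next count becomes 50; next at idx=4:; next count becomes 200; next at pos=0:; next count becomes 202; next at pos=1:; next count becomes 205; next total becomes 1; next final value 6
score_new: total becomes -1; next ((((step * -4) / 4) == (base % (limit - 4))) && ((4 - limit) >= (0 - base))) evaluates to true; next limit becomes -5; next (!((min(limit, limit) * (-5 + 4)) <= (limit + step))) evaluates to true; next base becomes 5; next total becomes 38; next final value 38
verdict: not equivalent; witness: base=-1, step=1, limit=-4


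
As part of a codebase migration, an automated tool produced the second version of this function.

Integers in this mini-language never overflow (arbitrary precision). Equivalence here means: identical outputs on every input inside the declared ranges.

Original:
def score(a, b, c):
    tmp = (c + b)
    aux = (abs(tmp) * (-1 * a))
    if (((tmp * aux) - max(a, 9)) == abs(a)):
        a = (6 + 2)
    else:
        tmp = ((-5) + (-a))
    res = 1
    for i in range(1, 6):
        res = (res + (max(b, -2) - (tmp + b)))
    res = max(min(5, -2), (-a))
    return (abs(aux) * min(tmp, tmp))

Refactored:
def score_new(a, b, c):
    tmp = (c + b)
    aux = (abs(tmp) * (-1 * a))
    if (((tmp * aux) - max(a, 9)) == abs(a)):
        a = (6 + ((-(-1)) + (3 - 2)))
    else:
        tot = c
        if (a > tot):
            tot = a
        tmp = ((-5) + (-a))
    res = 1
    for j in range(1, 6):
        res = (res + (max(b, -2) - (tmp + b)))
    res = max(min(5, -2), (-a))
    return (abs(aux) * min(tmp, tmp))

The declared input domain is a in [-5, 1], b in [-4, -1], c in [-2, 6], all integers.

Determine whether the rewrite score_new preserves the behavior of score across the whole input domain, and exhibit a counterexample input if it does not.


Side by side, the visible changes include: arithmetic usage differs, plus constant usage differs, plus statement counts differ, plus branching structure differs, plus comparison usage differs, plus local variable names differ.
Tracing a=-1, b=-1, c=0: score: tmp = -1; aux = 1; (((tmp * aux) - max(a, 9)) == abs(a)) -> false; tmp = -4; res = 1; [i=1]; res = 5; [i=2]; res = 9; [i=3]; res = 13; [i=4]; res = 17; [i=5]; res = 21; res = 1; return -4 | score_new: tmp = -1; aux = 1; (((tmp * aux) - max(a, 9)) == abs(a)) -> false; tot = 0; (a > tot) -> false; tmp = -4; res = 1; [j=1]; res = 5; [j=2]; res = 9; [j=3]; res = 13; [j=4]; res = 17; [j=5]; res = 21; res = 1; return -4 — matching result -4.
Checked all 252 inputs in the declared domain: the outputs agree on every one.
verdict: equivalent


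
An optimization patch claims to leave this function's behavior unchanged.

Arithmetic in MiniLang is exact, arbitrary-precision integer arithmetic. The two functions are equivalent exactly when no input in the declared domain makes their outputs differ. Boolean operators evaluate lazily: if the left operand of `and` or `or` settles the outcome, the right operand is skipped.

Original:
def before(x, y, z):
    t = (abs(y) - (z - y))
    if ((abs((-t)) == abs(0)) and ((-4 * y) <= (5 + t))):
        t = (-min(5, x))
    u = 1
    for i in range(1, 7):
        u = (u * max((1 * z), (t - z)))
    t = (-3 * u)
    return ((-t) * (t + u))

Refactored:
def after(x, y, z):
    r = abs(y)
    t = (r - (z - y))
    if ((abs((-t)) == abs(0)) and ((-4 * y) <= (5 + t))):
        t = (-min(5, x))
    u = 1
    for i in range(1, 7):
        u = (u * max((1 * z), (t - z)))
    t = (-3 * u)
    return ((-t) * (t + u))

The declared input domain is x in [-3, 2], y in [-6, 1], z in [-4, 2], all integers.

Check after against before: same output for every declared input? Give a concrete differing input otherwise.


Differences: statement counts differ; and local variable names differ — yet all 336 inputs agree.
verdict: equivalent


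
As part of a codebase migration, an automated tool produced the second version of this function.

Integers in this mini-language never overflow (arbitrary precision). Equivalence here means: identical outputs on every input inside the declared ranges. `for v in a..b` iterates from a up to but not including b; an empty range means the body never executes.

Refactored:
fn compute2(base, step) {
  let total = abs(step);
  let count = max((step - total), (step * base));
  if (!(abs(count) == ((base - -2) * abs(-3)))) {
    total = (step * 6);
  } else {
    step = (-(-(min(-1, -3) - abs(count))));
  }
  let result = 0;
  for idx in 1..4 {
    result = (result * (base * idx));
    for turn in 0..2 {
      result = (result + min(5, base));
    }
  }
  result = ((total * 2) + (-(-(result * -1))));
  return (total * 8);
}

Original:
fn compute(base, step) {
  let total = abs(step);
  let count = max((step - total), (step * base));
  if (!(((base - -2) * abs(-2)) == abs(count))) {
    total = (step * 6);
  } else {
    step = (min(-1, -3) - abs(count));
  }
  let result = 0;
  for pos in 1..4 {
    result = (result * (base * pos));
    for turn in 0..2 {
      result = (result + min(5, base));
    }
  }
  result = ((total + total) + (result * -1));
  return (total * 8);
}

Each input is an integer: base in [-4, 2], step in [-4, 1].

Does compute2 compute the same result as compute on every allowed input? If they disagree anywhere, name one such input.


Run the pair on base=-1, step=-3.
compute: total becomes 3; next count becomes 3; next (!(((base - -2) * abs(-2)) == abs(count))) evaluates to true; next total becomes -18; next result becomes 0; next at pos=1:; next result becomes 0; next at turn=0:; next result becomes -1; next at turn=1:; next result becomes -2; next at pos=2:; next result becomes 4; next at turn=0:; next result becomes 3; next at turn=1:; next result becomes 2; next at pos=3:; next result becomes -6; next at turn=0:; next result becomes -7; next at turn=1:; next result becomes -8; next result becomes -28; next final value -144
compute2: total becomes 3; next count becomes 3; next (!(abs(count) == ((base - -2) * abs(-3)))) evaluates to false; next step becomes -6; next result becomes 0; next at idx=1:; next result becomes 0; next at turn=0:; next result becomes -1; next at turn=1:; next result becomes -2; next at idx=2:; next result becomes 4; next at turn=0:; next result becomes 3; next at turn=1:; next result becomes 2; next at idx=3:; next result becomes -6; next at turn=0:; next result becomes -7; next at turn=1:; next result becomes -8; next result becomes 14; next final value 24
-144 and 24 differ, so these are not the same function on this domain.
verdict: not equivalent; witness: base=-1, step=-3


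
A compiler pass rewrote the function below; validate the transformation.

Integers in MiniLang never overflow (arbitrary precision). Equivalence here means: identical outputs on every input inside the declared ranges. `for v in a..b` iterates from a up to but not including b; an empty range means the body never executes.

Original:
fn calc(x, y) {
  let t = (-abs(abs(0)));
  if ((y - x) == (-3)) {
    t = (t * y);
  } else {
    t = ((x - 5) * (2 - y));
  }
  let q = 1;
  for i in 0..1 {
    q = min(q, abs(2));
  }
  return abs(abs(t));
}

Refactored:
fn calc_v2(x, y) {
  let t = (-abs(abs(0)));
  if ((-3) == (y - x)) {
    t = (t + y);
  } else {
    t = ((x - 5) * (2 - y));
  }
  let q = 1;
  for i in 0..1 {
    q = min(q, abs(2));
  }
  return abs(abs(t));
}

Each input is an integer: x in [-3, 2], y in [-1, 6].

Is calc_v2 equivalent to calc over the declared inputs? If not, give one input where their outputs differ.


Not equivalent: x=2, y=-1 separates them (0 vs 1).
calc: t = 0; ((y - x) == (-3)) -> true; t = 0; q = 1; [i=0]; q = 1; return 0
calc_v2: t = 0; ((-3) == (y - x)) -> true; t = -1; q = 1; [i=0]; q = 1; return 1
verdict: not equivalent; witness: x=2, y=-1


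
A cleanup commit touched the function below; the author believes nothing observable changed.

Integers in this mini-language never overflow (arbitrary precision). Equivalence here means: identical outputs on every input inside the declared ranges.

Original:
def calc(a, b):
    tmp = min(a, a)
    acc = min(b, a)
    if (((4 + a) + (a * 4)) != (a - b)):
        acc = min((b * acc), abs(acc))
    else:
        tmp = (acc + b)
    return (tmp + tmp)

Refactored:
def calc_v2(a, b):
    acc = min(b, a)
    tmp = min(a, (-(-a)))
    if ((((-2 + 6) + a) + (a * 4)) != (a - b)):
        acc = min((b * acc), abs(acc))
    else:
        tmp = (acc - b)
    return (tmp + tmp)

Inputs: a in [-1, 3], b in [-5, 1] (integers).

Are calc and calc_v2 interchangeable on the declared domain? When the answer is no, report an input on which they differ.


Run the pair on a=0, b=-4.
calc: tmp := 0 | acc := -4 | (((4 + a) + (a * 4)) != (a - b)): false | tmp := -8 | result -16
calc_v2: acc := -4 | tmp := 0 | ((((-2 + 6) + a) + (a * 4)) != (a - b)): false | tmp := 0 | result 0
-16 vs 0 — the two versions disagree here.
verdict: not equivalent; witness: a=0, b=-4


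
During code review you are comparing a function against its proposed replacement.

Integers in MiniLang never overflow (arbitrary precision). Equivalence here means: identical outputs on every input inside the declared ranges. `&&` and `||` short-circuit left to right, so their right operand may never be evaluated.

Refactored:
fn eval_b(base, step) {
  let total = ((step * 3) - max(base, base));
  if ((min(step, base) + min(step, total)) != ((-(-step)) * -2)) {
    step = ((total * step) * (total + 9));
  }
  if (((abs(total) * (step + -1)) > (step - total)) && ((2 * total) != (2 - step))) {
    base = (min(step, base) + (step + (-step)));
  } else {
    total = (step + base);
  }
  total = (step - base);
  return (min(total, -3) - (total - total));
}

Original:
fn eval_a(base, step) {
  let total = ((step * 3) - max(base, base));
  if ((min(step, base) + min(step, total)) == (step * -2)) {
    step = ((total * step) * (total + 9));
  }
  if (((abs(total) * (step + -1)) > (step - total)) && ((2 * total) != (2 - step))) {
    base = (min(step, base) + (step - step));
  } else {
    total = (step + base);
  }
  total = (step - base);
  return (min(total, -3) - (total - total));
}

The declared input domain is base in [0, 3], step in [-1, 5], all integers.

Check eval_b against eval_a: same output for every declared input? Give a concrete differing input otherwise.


Take base=3, step=-1.
eval_a: total := -6 | ((min(step, base) + min(step, total)) == (step * -2)): false | (((abs(total) * (step + -1)) > (step - total)) && ((2 * total) != (2 - step))): false | total := 2 | total := -4 | result -4
eval_b: total := -6 | ((min(step, base) + min(step, total)) != ((-(-step)) * -2)): true | step := 18 | (((abs(total) * (step + -1)) > (step - total)) && ((2 * total) != (2 - step))): true | base := 3 | total := 15 | result -3
-4 != -3, so the rewrite changes behavior.
verdict: not equivalent; witness: base=3, step=-1


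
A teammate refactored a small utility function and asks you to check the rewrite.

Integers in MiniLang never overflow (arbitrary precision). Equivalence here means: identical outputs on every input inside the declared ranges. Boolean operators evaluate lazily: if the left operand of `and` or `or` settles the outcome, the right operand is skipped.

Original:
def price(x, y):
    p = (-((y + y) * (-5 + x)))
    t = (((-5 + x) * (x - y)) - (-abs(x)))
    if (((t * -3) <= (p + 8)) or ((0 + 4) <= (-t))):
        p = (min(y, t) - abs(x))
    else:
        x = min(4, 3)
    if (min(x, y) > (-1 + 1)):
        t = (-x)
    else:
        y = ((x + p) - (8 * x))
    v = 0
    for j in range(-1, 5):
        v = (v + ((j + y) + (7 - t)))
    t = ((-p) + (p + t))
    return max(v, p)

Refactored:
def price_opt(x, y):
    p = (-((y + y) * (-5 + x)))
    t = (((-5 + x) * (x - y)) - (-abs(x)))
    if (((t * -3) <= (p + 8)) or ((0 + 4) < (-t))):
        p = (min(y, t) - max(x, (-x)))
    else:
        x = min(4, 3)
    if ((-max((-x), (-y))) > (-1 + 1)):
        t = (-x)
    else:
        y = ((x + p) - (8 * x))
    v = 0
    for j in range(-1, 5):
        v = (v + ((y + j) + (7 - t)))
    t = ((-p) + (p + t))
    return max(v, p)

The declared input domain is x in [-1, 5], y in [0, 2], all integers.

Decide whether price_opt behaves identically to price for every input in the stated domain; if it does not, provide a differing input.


On input x=2, y=0, price returns -6 while price_opt returns 0.
verdict: not equivalent; witness: x=2, y=0


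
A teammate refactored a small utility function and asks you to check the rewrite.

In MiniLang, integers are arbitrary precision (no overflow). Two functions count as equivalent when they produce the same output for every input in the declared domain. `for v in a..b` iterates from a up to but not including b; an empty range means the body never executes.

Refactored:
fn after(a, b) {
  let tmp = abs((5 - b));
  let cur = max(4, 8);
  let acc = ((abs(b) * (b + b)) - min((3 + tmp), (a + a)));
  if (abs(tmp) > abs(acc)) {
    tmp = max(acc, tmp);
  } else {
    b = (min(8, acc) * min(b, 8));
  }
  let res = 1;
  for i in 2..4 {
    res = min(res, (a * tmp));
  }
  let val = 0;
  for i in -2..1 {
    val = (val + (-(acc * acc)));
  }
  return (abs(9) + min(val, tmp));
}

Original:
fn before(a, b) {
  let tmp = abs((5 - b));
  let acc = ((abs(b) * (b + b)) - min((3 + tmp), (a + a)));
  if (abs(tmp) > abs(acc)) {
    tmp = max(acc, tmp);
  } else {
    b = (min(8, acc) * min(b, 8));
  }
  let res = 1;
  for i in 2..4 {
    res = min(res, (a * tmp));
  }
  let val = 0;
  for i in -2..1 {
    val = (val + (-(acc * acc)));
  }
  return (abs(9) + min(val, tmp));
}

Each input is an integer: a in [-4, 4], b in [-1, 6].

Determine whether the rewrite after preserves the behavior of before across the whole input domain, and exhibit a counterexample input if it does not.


Behavior is preserved: although min/max/abs usage differs; also statement counts differ; also local variable names differ; also constant usage differs, the outputs never diverge.
As a probe, take a=0, b=4: before runs tmp = 1; acc = 32; (abs(tmp) > abs(acc)) -> false; b = 32; res = 1; [i=2]; res = 0; [i=3]; res = 0; val = 0; [i=-2]; val = -1024; [i=-1]; val = -2048; [i=0]; val = -3072; return -3063; after runs tmp = 1; cur = 8; acc = 32; (abs(tmp) > abs(acc)) -> false; b = 32; res = 1; [i=2]; res = 0; [i=3]; res = 0; val = 0; [i=-2]; val = -1024; [i=-1]; val = -2048; [i=0]; val = -3072; return -3063; both end at -3063.
An exhaustive pass over the 72 declared inputs shows identical outputs.
verdict: equivalent


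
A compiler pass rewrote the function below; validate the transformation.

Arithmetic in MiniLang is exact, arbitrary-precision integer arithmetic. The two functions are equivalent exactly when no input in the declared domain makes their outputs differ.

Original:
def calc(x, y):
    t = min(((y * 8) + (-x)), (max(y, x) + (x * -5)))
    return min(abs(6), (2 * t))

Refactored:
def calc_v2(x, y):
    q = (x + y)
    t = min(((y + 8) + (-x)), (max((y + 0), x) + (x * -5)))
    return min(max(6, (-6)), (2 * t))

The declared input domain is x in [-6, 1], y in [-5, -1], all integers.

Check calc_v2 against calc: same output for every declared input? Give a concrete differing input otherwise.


Evaluate both at x=-6, y=-5.
calc: t := -34 | result -68
calc_v2: q := -11 | t := 9 | result 6
-68 != 6, so the rewrite changes behavior.
verdict: not equivalent; witness: x=-6, y=-5


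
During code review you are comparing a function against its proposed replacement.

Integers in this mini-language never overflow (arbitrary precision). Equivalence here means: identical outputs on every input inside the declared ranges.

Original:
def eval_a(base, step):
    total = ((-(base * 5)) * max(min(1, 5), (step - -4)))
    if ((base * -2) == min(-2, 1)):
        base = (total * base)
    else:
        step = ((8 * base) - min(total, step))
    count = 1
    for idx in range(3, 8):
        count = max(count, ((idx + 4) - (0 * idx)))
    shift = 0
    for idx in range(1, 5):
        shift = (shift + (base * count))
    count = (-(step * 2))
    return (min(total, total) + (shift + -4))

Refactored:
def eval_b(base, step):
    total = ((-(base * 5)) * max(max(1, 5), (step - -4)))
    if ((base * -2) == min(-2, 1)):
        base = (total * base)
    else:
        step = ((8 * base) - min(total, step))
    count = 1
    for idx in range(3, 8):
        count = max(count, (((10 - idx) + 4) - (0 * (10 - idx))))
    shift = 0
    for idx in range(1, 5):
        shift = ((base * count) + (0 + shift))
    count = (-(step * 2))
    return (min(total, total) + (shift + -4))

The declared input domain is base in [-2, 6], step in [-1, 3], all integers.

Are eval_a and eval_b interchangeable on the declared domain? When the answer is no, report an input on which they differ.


Not equivalent: base=-2, step=-1 separates them (-62 vs -42).
eval_a: total := 30 | ((base * -2) == min(-2, 1)): false | step := -15 | count := 1 | iter idx=3: | count := 7 | iter idx=4: | count := 8 | iter idx=5: | count := 9 | iter idx=6: | count := 10 | iter idx=7: | count := 11 | shift := 0 | iter idx=1: | shift := -22 | iter idx=2: | shift := -44 | iter idx=3: | shift := -66 | iter idx=4: | shift := -88 | count := 30 | result -62
eval_b: total := 50 | ((base * -2) == min(-2, 1)): false | step := -15 | count := 1 | iter idx=3: | count := 11 | iter idx=4: | count := 11 | iter idx=5: | count := 11 | iter idx=6: | count := 11 | iter idx=7: | count := 11 | shift := 0 | iter idx=1: | shift := -22 | iter idx=2: | shift := -44 | iter idx=3: | shift := -66 | iter idx=4: | shift := -88 | count := 30 | result -42
verdict: not equivalent; witness: base=-2, step=-1


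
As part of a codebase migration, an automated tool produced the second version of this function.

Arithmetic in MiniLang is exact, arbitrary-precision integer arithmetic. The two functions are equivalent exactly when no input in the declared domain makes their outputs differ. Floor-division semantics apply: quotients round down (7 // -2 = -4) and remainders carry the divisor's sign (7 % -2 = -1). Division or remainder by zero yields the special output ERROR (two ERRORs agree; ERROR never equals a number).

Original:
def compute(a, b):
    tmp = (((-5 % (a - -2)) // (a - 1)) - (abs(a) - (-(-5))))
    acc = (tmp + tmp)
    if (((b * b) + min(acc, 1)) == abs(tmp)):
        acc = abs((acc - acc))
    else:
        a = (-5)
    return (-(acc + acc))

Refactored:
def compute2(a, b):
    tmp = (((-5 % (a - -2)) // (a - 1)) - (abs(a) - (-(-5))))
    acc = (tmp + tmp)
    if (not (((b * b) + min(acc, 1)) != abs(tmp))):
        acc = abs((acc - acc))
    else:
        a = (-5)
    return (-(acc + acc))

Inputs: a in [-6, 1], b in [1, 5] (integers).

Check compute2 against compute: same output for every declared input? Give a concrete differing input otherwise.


Changes here: boolean connective usage differs, and comparison usage differs; the full 40-point sweep finds no disagreement.
verdict: equivalent


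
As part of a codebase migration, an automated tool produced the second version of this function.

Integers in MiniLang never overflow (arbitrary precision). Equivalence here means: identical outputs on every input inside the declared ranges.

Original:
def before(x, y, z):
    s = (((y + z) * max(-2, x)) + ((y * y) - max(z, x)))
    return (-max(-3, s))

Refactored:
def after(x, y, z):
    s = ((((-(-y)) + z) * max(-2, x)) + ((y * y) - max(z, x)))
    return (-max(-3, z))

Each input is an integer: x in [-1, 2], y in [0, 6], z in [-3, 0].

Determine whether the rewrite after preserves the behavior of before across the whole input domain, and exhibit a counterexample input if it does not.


Take x=-1, y=0, z=-3.
before: s = 4; return -4
after: s = 4; return 3
-4 vs 3 — the two versions disagree here.
verdict: not equivalent; witness: x=-1, y=0, z=-3


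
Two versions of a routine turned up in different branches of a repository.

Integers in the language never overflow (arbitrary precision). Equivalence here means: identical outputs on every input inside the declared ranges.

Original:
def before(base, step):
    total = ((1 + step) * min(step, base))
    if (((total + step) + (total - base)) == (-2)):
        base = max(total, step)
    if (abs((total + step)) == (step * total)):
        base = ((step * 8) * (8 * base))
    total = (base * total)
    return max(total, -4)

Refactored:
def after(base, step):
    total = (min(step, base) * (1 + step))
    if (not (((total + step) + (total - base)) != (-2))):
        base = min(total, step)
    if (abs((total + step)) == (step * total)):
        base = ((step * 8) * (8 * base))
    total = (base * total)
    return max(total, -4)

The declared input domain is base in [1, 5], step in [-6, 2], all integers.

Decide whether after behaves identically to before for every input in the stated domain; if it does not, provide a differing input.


These are not equivalent — on base=4, step=-2 the outputs split (4 vs -4).
before: total=2, then (((total + step) + (total - base)) == (-2)) is true, then base=2, then (abs((total + step)) == (step * total)) is false, then total=4, then returns 4
after: total=2, then (not (((total + step) + (total - base)) != (-2))) is true, then base=-2, then (abs((total + step)) == (step * total)) is false, then total=-4, then returns -4
verdict: not equivalent; witness: base=4, step=-2


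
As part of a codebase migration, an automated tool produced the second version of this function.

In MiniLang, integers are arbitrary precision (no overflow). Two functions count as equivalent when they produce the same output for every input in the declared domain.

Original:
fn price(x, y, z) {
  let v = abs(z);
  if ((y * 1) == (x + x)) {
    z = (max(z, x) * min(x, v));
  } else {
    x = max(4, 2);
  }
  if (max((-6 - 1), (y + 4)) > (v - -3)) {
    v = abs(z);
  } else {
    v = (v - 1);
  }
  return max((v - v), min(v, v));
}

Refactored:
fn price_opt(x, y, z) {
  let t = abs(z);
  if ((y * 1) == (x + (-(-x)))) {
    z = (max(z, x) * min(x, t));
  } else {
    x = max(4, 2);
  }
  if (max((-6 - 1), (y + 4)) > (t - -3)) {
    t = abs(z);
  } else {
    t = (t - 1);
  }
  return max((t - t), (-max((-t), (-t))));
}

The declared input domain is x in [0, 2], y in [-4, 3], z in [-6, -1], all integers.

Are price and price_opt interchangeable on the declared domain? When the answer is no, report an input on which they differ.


Side by side, the visible changes include: local variable names differ; min/max/abs usage differs.
One worked example (x=1, y=3, z=-3) — price: v becomes 3; next ((y * 1) == (x + x)) evaluates to false; next x becomes 4; next (max((-6 - 1), (y + 4)) > (v - -3)) evaluates to true; next v becomes 3; next final value 3; price_opt: t becomes 3; next ((y * 1) == (x + (-(-x)))) evaluates to false; next x becomes 4; next (max((-6 - 1), (y + 4)) > (t - -3)) evaluates to true; next t becomes 3; next final value 3; agreement on 3.
Checked all 144 inputs in the declared domain: the outputs agree on every one.
verdict: equivalent


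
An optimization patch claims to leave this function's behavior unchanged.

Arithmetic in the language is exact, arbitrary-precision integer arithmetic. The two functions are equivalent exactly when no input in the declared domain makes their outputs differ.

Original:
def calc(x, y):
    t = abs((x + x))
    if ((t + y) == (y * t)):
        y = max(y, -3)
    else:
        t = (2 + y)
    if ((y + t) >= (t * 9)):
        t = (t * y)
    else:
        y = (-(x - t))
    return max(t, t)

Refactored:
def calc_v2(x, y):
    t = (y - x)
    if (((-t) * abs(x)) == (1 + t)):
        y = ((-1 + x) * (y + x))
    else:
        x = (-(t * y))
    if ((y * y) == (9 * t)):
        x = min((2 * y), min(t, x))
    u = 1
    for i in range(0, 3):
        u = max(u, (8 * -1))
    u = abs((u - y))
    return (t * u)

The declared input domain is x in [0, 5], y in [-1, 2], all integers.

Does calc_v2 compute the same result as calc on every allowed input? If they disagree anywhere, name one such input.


Input x=0, y=-1: 1 from calc versus 0 from calc_v2.
verdict: not equivalent; witness: x=0, y=-1


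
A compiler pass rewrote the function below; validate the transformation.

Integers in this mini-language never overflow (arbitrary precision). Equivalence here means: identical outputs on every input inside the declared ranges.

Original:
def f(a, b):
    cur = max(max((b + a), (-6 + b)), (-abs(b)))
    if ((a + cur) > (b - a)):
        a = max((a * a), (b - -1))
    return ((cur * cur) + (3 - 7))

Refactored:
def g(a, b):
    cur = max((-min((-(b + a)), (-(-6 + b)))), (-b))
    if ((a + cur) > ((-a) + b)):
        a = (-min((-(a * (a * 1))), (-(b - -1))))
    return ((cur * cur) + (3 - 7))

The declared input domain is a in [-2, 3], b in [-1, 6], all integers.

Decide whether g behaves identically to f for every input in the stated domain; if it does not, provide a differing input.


a=1, b=-1 yields -4 from f but -3 from g.
verdict: not equivalent; witness: a=1, b=-1


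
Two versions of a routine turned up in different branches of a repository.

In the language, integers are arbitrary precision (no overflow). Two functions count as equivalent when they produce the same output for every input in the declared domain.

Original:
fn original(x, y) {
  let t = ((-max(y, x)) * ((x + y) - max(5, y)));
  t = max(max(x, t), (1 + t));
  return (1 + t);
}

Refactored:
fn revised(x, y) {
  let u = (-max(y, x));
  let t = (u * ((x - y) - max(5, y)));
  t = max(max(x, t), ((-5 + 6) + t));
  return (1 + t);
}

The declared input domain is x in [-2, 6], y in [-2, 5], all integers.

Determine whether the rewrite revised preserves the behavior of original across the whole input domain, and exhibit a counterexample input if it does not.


There is a counterexample at x=-2, y=1: 8 on one side, 10 on the other.
original: t=6, then t=7, then returns 8
revised: u=-1, then t=8, then t=9, then returns 10
verdict: not equivalent; witness: x=-2, y=1


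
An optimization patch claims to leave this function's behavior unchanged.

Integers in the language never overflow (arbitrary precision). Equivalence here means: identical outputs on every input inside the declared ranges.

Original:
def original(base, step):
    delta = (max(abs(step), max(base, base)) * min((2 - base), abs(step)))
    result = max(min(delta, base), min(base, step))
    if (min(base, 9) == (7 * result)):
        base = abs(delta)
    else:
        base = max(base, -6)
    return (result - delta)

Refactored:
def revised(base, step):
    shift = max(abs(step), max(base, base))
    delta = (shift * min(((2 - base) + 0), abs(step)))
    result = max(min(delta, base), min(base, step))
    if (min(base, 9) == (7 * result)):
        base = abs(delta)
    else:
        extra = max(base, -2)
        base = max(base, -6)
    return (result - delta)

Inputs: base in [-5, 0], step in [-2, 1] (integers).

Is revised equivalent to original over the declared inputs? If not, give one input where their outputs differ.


Equivalent — the differences include statement counts differ, and arithmetic usage differs, and min/max/abs usage differs, and local variable names differ, and constant usage differs, yet no declared input distinguishes the two.
Tracing base=-4, step=1: original: delta = 1; result = -4; (min(base, 9) == (7 * result)) -> false; base = -4; return -5 | revised: shift = 1; delta = 1; result = -4; (min(base, 9) == (7 * result)) -> false; extra = -2; base = -4; return -5 — matching result -5.
Checked all 24 inputs in the declared domain: the outputs agree on every one.
verdict: equivalent


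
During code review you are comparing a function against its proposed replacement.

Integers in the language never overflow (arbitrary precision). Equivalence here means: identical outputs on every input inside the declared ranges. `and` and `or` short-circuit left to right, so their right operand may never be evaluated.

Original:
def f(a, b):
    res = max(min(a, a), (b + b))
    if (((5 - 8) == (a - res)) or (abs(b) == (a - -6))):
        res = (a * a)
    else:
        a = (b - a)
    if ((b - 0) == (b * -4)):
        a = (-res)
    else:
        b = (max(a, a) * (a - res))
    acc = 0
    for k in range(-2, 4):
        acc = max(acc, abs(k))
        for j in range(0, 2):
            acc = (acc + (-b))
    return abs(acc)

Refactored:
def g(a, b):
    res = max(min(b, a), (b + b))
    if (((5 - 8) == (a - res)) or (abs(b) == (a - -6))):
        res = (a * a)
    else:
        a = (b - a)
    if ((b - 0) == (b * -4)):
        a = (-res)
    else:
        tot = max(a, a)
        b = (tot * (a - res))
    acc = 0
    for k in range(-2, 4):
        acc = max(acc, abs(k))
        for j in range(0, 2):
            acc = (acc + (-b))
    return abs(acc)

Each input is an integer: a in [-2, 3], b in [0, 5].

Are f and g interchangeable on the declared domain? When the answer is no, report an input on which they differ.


Try a=3, b=1.
f: res := 3 | (((5 - 8) == (a - res)) or (abs(b) == (a - -6))): false | a := -2 | ((b - 0) == (b * -4)): false | b := 10 | acc := 0 | iter k=-2: | acc := 2 | iter j=0: | acc := -8 | iter j=1: | acc := -18 | iter k=-1: | acc := 1 | iter j=0: | acc := -9 | iter j=1: | acc := -19 | iter k=0: | acc := 0 | iter j=0: | acc := -10 | iter j=1: | acc := -20 | iter k=1: | acc := 1 | iter j=0: | acc := -9 | iter j=1: | acc := -19 | iter k=2: | acc := 2 | iter j=0: | acc := -8 | iter j=1: | acc := -18 | iter k=3: | acc := 3 | iter j=0: | acc := -7 | iter j=1: | acc := -17 | result 17
g: res := 2 | (((5 - 8) == (a - res)) or (abs(b) == (a - -6))): false | a := -2 | ((b - 0) == (b * -4)): false | tot := -2 | b := 8 | acc := 0 | iter k=-2: | acc := 2 | iter j=0: | acc := -6 | iter j=1: | acc := -14 | iter k=-1: | acc := 1 | iter j=0: | acc := -7 | iter j=1: | acc := -15 | iter k=0: | acc := 0 | iter j=0: | acc := -8 | iter j=1: | acc := -16 | iter k=1: | acc := 1 | iter j=0: | acc := -7 | iter j=1: | acc := -15 | iter k=2: | acc := 2 | iter j=0: | acc := -6 | iter j=1: | acc := -14 | iter k=3: | acc := 3 | iter j=0: | acc := -5 | iter j=1: | acc := -13 | result 13
17 vs 13 — the two versions disagree here.
verdict: not equivalent; witness: a=3, b=1


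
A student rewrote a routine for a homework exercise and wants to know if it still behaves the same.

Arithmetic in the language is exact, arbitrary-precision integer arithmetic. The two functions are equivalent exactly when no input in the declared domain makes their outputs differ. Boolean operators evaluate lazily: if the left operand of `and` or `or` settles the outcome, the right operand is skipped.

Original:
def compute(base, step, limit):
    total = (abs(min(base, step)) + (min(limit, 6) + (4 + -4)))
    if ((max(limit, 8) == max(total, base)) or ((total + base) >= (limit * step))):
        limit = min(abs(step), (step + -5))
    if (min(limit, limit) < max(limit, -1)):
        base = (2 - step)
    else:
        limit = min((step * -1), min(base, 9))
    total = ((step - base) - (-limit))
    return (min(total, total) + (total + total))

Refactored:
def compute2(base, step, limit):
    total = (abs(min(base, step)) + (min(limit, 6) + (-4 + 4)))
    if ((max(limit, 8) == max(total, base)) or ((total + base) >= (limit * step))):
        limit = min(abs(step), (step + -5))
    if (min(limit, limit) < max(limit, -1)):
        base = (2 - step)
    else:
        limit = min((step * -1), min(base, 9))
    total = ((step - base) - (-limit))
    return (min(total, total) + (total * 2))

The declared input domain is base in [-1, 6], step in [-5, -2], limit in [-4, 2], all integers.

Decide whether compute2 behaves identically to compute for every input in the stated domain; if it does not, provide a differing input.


Behavior is preserved: although arithmetic usage differs, constant usage differs, the outputs never diverge.
Spot check at base=3, step=-4, limit=-4 — compute: total=0, then ((max(limit, 8) == max(total, base)) or ((total + base) >= (limit * step))) is false, then (min(limit, limit) < max(limit, -1)) is true, then base=6, then total=-14, then returns -42. compute2: total=0, then ((max(limit, 8) == max(total, base)) or ((total + base) >= (limit * step))) is false, then (min(limit, limit) < max(limit, -1)) is true, then base=6, then total=-14, then returns -42. Both give -42.
An exhaustive pass over the 224 declared inputs shows identical outputs.
verdict: equivalent


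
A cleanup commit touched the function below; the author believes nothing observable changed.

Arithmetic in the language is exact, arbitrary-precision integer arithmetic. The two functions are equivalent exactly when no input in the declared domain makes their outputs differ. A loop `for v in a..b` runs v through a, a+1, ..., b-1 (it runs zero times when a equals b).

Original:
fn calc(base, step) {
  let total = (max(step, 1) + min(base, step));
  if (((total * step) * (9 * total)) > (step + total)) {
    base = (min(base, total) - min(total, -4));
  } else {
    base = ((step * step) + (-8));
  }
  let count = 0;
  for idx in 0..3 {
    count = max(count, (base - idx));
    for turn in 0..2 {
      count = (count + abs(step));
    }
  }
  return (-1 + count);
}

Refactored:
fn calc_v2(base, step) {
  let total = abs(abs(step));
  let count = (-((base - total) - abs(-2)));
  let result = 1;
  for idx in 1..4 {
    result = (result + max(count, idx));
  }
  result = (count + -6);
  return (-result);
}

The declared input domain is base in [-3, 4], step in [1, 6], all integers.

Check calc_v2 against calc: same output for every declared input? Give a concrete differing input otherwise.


At base=-3, step=1: calc gives 6, calc_v2 gives 0.
verdict: not equivalent; witness: base=-3, step=1


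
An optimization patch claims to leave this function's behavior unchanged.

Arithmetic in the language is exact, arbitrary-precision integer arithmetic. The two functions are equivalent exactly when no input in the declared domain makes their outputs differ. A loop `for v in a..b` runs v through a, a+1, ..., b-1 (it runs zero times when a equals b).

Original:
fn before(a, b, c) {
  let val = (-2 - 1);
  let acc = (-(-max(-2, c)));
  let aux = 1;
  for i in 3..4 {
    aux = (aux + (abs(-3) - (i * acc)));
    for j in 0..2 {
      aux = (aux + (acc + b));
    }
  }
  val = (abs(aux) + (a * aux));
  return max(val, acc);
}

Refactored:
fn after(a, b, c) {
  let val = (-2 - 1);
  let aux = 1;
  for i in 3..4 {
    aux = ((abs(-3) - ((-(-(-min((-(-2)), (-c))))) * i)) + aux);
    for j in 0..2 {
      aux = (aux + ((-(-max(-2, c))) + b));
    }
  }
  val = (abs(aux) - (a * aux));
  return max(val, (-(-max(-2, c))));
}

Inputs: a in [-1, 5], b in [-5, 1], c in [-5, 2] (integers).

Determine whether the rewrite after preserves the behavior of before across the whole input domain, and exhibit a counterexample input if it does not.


There is a counterexample at a=-1, b=-5, c=-5: 8 on one side, 0 on the other.
before: val = -3; acc = -2; aux = 1; [i=3]; aux = 10; [j=0]; aux = 3; [j=1]; aux = -4; val = 8; return 8
after: val = -3; aux = 1; [i=3]; aux = 10; [j=0]; aux = 3; [j=1]; aux = -4; val = 0; return 0
verdict: not equivalent; witness: a=-1, b=-5, c=-5


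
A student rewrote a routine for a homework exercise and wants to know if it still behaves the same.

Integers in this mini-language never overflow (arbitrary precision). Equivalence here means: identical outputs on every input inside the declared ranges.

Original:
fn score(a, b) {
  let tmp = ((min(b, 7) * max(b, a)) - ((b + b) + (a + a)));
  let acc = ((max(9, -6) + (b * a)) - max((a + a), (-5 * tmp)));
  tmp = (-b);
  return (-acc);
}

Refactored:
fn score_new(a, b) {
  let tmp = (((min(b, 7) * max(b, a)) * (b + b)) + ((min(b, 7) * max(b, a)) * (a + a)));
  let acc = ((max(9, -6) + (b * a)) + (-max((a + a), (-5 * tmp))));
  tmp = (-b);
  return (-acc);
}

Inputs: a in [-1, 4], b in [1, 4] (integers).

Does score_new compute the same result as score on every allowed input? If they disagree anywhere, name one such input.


Take a=-1, b=1.
score: tmp := 1 | acc := 10 | tmp := -1 | result -10
score_new: tmp := 0 | acc := 8 | tmp := -1 | result -8
-10 != -8, so the rewrite changes behavior.
verdict: not equivalent; witness: a=-1, b=1


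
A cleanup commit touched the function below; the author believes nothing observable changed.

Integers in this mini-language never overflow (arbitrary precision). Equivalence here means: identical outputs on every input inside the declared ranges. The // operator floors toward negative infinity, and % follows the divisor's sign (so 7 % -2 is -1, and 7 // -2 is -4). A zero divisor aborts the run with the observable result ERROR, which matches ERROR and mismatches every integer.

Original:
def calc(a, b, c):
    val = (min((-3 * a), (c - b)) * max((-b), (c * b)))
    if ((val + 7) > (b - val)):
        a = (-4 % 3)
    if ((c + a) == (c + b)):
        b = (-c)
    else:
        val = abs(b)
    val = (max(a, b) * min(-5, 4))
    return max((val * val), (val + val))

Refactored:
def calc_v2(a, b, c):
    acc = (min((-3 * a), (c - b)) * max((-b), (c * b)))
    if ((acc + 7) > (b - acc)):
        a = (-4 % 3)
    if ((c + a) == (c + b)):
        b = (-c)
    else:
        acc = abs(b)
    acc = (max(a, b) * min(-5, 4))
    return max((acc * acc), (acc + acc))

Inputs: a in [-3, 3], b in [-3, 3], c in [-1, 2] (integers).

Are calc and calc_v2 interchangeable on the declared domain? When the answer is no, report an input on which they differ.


Side by side, the visible changes include: local variable names differ.
As a probe, take a=-3, b=2, c=2: calc runs val becomes 0; next ((val + 7) > (b - val)) evaluates to true; next a becomes 2; next ((c + a) == (c + b)) evaluates to true; next b becomes -2; next val becomes -10; next final value 100; calc_v2 runs acc becomes 0; next ((acc + 7) > (b - acc)) evaluates to true; next a becomes 2; next ((c + a) == (c + b)) evaluates to true; next b becomes -2; next acc becomes -10; next final value 100; both end at 100.
Across all 196 domain points the two functions coincide.
verdict: equivalent
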